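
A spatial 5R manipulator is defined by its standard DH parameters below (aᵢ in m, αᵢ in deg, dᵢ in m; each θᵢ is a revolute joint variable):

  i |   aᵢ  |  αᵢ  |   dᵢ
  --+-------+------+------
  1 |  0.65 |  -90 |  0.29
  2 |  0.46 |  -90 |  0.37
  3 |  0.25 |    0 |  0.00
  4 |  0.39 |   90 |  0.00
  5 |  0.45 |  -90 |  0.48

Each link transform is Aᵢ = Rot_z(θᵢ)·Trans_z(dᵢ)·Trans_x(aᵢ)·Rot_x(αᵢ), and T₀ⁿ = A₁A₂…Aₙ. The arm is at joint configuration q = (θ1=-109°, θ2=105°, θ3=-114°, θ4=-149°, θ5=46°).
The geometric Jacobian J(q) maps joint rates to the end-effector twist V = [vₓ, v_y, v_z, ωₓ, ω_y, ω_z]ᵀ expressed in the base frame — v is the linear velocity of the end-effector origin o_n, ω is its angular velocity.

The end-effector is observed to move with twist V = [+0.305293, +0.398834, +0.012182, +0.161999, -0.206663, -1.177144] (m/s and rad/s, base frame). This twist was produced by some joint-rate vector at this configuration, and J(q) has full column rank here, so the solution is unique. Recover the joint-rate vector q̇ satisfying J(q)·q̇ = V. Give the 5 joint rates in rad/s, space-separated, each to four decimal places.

-0.6200 0.2820 -0.2430 -0.0390 0.5050

o_n = [-0.1956, -0.0844, -0.3498]
J₁: ẑ×o_n = [0.0844, -0.1956, 0.0000], ω = ẑ
J2: z=[0.9455, -0.3256, 0.0000] o=[-0.2116, -0.6146, 0.2900] → [0.2083, 0.6049, 0.5066, 0.9455, -0.3256, 0.0000]
J3: z=[0.3145, 0.9133, 0.2588] o=[0.1770, -0.6225, -0.1543] → [-0.3178, -0.0350, 0.5095, 0.3145, 0.9133, 0.2588]
J4: z=[0.3145, 0.9133, 0.2588] o=[0.3844, -0.7217, -0.0561] → [-0.4332, -0.0577, 0.7301, 0.3145, 0.9133, 0.2588]
J5: z=[-0.0316, 0.2826, -0.9587] o=[0.0144, -0.6073, -0.0102] → [0.4054, 0.1905, 0.0428, -0.0316, 0.2826, -0.9587]
q̇ = J⁺·V = [-0.6200, 0.2820, -0.2430, -0.0390, 0.5050]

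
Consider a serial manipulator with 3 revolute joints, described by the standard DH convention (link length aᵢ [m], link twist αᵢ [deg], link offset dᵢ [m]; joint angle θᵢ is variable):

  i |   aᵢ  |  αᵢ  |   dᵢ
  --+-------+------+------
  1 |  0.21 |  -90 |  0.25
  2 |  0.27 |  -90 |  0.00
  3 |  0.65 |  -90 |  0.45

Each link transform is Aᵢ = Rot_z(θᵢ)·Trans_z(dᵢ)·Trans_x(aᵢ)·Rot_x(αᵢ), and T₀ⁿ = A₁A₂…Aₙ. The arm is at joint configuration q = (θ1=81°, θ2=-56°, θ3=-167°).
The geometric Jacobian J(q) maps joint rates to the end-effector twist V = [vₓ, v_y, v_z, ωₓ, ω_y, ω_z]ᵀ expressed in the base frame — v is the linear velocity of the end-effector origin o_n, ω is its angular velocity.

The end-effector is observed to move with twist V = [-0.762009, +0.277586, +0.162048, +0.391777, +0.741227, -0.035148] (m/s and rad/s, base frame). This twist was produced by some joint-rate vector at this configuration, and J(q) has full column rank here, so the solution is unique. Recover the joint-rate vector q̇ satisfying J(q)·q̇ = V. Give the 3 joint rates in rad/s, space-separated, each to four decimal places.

o_n = [-0.0850, 0.3981, -0.3029]
J₁: ẑ×o_n = [-0.3981, -0.0850, 0.0000], ω = ẑ
J2: z=[-0.9877, 0.1564, 0.0000] o=[0.0329, 0.2074, 0.2500] → [-0.0865, -0.5461, -0.1699, -0.9877, 0.1564, 0.0000]
J3: z=[0.1297, 0.8188, -0.5592] o=[0.0565, 0.3565, 0.4738] → [-0.6128, 0.1798, 0.1212, 0.1297, 0.8188, -0.5592]
q̇ = J⁺·V = [0.5000, -0.2710, 0.9570]

0.5000 -0.2710 0.9570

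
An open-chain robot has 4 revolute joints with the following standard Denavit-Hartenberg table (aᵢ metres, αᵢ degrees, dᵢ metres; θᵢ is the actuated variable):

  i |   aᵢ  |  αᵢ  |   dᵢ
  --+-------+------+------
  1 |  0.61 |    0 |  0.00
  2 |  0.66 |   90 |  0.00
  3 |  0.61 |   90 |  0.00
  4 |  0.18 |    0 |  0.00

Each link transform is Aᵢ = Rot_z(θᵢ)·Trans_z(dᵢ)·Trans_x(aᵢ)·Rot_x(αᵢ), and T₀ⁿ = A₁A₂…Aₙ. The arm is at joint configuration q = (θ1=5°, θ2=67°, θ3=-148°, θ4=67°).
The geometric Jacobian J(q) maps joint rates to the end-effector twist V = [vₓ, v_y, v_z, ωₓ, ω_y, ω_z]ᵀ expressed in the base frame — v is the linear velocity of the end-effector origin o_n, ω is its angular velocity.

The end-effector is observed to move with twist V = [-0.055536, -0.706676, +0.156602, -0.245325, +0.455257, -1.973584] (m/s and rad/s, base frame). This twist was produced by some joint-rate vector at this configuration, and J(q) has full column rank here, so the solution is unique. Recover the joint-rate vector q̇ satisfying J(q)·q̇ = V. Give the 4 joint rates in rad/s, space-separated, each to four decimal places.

-0.4050 -0.9970 -0.3740 -0.6740

o_n = [0.7909, 0.0809, -0.3605]
J₁: ẑ×o_n = [-0.0809, 0.7909, 0.0000], ω = ẑ
J2: z=[0.0000, 0.0000, 1.0000] o=[0.6077, 0.0532, 0.0000] → [-0.0278, 0.1832, 0.0000, 0.0000, 0.0000, 1.0000]
J3: z=[0.9511, -0.3090, 0.0000] o=[0.8116, 0.6809, 0.0000] → [0.1114, 0.3429, -0.5770, 0.9511, -0.3090, 0.0000]
J4: z=[-0.1638, -0.5040, 0.8480] o=[0.6518, 0.1889, -0.3233] → [0.1103, 0.1119, 0.0878, -0.1638, -0.5040, 0.8480]
q̇ = J⁺·V = [-0.4050, -0.9970, -0.3740, -0.6740]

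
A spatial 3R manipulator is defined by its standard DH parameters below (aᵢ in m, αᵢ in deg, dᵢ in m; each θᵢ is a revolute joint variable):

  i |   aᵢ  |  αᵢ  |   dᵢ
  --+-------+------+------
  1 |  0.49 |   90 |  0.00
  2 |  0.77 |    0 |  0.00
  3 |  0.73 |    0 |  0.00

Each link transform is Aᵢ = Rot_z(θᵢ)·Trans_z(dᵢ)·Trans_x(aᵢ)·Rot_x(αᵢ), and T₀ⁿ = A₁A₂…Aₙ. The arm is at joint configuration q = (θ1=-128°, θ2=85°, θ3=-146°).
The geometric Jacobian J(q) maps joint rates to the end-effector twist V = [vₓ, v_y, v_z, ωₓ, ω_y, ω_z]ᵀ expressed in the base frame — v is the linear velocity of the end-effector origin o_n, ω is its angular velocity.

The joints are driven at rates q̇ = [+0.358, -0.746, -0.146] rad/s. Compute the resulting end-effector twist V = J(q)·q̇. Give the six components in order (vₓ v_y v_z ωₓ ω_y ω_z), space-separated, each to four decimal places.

o_n = [-0.5609, -0.7179, 0.1286]
J₁: ẑ×o_n = [0.7179, -0.5609, 0.0000], ω = ẑ
J2: z=[-0.7880, 0.6157, 0.0000] o=[-0.3017, -0.3861, 0.0000] → [0.0792, 0.1013, 0.4210, -0.7880, 0.6157, 0.0000]
J3: z=[-0.7880, 0.6157, 0.0000] o=[-0.3430, -0.4390, 0.7671] → [-0.3931, -0.5031, 0.3539, -0.7880, 0.6157, 0.0000]
V = J·q̇ = [0.2553, -0.2029, -0.3658, 0.7029, -0.5492, 0.3580]

0.2553 -0.2029 -0.3658 0.7029 -0.5492 0.3580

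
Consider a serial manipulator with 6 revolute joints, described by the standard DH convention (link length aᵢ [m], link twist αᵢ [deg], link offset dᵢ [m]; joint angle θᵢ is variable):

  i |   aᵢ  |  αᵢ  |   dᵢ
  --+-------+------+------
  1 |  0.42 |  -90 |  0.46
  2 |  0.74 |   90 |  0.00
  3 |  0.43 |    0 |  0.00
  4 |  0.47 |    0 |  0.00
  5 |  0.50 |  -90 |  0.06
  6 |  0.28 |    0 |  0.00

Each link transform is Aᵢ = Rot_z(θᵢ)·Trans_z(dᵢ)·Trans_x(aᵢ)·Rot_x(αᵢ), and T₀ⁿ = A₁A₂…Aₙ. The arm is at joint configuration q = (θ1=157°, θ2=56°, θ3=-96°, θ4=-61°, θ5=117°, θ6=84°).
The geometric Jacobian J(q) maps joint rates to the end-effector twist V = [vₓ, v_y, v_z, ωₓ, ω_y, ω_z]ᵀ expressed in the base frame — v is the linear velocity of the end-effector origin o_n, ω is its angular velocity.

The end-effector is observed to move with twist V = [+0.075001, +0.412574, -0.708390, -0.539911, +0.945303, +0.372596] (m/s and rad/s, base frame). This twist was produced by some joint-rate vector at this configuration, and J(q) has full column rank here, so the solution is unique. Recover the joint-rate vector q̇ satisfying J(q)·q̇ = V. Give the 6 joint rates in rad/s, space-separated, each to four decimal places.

-0.6320 -0.2440 0.4460 0.5340 0.3000 -0.5420

o_n = [-0.1919, 1.1151, -0.2158]
J₁: ẑ×o_n = [-1.1151, -0.1919, 0.0000], ω = ẑ
J2: z=[-0.3907, -0.9205, 0.0000] o=[-0.3866, 0.1641, 0.4600] → [0.6221, -0.2641, -0.1923, -0.3907, -0.9205, 0.0000]
J3: z=[-0.7631, 0.3239, 0.5592] o=[-0.7675, 0.3258, -0.1535] → [-0.4616, 0.2743, -0.7888, -0.7631, 0.3239, 0.5592]
J4: z=[-0.7631, 0.3239, 0.5592] o=[-0.5773, 0.7096, -0.1162] → [-0.2590, 0.1395, -0.4343, -0.7631, 0.3239, 0.5592]
J5: z=[-0.7631, 0.3239, 0.5592] o=[-0.2828, 0.7841, 0.2424] → [-0.3335, -0.2989, -0.2820, -0.7631, 0.3239, 0.5592]
J6: z=[-0.6302, -0.5647, -0.5329] o=[-0.4002, 1.1831, -0.0415] → [0.0622, -0.2209, 0.1605, -0.6302, -0.5647, -0.5329]
q̇ = J⁺·V = [-0.6320, -0.2440, 0.4460, 0.5340, 0.3000, -0.5420]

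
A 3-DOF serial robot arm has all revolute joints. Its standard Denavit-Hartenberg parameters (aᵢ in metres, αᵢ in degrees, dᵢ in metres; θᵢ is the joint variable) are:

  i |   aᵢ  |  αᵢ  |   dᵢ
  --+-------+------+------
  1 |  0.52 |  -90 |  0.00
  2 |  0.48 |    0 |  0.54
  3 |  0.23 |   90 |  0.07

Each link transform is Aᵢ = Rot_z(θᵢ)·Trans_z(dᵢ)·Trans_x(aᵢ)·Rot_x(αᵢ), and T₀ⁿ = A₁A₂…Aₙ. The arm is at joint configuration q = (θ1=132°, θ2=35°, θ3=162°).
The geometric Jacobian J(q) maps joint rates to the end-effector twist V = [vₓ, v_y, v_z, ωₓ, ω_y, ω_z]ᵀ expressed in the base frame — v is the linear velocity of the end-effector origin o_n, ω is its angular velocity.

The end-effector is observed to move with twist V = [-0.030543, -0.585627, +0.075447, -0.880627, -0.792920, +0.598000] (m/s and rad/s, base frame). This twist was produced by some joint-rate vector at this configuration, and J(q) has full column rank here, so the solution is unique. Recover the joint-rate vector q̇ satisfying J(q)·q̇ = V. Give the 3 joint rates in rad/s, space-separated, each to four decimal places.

0.5980 0.4710 0.7140

o_n = [-0.9172, 0.1070, -0.2081]
J₁: ẑ×o_n = [-0.1070, -0.9172, 0.0000], ω = ẑ
J2: z=[-0.7431, -0.6691, 0.0000] o=[-0.3479, 0.3864, 0.0000] → [0.1392, -0.1546, -0.1732, -0.7431, -0.6691, 0.0000]
J3: z=[-0.7431, -0.6691, 0.0000] o=[-1.0123, 0.3173, -0.2753] → [-0.0450, 0.0500, 0.2200, -0.7431, -0.6691, 0.0000]
q̇ = J⁺·V = [0.5980, 0.4710, 0.7140]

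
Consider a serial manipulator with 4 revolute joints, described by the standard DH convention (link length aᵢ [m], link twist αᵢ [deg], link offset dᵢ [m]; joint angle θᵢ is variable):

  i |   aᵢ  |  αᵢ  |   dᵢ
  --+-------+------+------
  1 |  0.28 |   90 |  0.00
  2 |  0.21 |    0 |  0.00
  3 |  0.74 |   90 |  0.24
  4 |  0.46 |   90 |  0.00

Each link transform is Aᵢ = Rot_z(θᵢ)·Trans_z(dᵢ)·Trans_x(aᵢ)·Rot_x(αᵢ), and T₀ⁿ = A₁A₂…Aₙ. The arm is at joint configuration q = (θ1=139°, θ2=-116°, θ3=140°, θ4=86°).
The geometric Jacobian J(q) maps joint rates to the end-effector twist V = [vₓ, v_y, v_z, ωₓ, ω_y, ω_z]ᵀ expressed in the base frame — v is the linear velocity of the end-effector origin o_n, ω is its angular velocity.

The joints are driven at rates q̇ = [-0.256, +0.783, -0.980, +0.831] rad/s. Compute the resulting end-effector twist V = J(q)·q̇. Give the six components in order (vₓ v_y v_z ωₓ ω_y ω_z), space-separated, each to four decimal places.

0.4072 -0.0157 -0.3661 -0.3843 0.0731 -1.0152

o_n = [-0.2157, 1.1135, 0.1253]
J₁: ẑ×o_n = [-1.1135, -0.2157, 0.0000], ω = ẑ
J2: z=[0.6561, 0.7547, 0.0000] o=[-0.2113, 0.1837, 0.0000] → [0.0946, -0.0822, 0.6133, 0.6561, 0.7547, 0.0000]
J3: z=[0.6561, 0.7547, 0.0000] o=[-0.1418, 0.1233, -0.1887] → [0.2370, -0.2060, 0.7053, 0.6561, 0.7547, 0.0000]
J4: z=[-0.3070, 0.2668, -0.9135] o=[-0.4946, 0.7479, 0.1122] → [0.3374, -0.2508, -0.1866, -0.3070, 0.2668, -0.9135]
V = J·q̇ = [0.4072, -0.0157, -0.3661, -0.3843, 0.0731, -1.0152]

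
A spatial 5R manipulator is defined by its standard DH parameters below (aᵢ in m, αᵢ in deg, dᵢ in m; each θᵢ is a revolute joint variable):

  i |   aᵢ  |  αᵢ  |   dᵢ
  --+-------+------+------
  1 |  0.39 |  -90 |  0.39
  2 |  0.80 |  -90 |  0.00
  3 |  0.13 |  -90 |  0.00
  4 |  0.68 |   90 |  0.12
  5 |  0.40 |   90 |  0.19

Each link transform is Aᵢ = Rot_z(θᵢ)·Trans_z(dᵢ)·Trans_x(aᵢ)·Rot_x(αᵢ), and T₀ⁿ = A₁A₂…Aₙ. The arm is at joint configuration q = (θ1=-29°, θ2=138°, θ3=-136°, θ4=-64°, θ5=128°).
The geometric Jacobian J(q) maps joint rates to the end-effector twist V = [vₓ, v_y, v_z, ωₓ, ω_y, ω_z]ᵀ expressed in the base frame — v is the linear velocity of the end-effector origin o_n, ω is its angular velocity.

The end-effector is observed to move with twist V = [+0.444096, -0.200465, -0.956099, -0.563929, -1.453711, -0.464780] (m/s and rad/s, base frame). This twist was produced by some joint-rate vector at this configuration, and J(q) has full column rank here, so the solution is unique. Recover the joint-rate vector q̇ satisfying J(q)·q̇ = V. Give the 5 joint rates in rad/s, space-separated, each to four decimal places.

-0.4690 -0.7930 -0.3370 -0.6520 0.4530

o_n = [-0.3803, 0.6874, 0.0759]
J₁: ẑ×o_n = [-0.6874, -0.3803, 0.0000], ω = ẑ
J2: z=[0.4848, 0.8746, 0.0000] o=[0.3411, -0.1891, 0.3900] → [-0.2747, 0.1523, 1.0559, 0.4848, 0.8746, 0.0000]
J3: z=[-0.5852, 0.3244, 0.7431] o=[-0.1789, 0.0992, -0.1453] → [-0.3654, -0.0203, -0.2789, -0.5852, 0.3244, 0.7431]
J4: z=[-0.1028, 0.8794, -0.4648] o=[-0.0743, 0.1444, -0.0827] → [0.3919, 0.1586, 0.2133, -0.1028, 0.8794, -0.4648]
J5: z=[-0.9795, -0.1709, -0.1068] o=[-0.2046, 0.5521, 0.4592] → [0.0800, -0.3566, -0.1626, -0.9795, -0.1709, -0.1068]
q̇ = J⁺·V = [-0.4690, -0.7930, -0.3370, -0.6520, 0.4530]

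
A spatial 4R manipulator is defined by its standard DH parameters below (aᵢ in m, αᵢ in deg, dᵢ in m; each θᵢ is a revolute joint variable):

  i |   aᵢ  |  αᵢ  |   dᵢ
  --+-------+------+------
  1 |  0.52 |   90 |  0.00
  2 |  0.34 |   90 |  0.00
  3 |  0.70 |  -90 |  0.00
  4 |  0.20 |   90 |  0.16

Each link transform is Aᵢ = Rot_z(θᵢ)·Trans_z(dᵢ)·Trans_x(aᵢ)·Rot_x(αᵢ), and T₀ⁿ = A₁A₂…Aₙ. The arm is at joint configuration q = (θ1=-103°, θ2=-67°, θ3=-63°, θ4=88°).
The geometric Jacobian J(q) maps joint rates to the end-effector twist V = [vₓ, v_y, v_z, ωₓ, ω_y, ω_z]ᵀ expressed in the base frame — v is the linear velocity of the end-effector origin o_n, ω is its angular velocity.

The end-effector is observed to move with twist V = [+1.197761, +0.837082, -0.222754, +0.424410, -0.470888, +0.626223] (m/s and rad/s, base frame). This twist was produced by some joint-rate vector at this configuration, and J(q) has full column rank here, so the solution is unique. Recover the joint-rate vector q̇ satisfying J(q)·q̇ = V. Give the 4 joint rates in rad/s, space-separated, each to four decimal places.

o_n = [0.3140, -1.1172, -0.6615]
J₁: ẑ×o_n = [1.1172, 0.3140, -0.0000], ω = ẑ
J2: z=[-0.9744, 0.2250, 0.0000] o=[-0.1170, -0.5067, 0.0000] → [-0.1488, -0.6446, 0.4980, -0.9744, 0.2250, 0.0000]
J3: z=[0.2071, 0.8969, -0.3907] o=[-0.1469, -0.6361, -0.3130] → [-0.5006, -0.1079, -0.5130, 0.2071, 0.8969, -0.3907]
J4: z=[-0.5207, -0.2371, -0.8202] o=[0.4329, -0.8974, -0.6055] → [-0.1670, 0.0683, 0.0863, -0.5207, -0.2371, -0.8202]
q̇ = J⁺·V = [0.9550, -0.7460, -0.2060, 0.4990]

0.9550 -0.7460 -0.2060 0.4990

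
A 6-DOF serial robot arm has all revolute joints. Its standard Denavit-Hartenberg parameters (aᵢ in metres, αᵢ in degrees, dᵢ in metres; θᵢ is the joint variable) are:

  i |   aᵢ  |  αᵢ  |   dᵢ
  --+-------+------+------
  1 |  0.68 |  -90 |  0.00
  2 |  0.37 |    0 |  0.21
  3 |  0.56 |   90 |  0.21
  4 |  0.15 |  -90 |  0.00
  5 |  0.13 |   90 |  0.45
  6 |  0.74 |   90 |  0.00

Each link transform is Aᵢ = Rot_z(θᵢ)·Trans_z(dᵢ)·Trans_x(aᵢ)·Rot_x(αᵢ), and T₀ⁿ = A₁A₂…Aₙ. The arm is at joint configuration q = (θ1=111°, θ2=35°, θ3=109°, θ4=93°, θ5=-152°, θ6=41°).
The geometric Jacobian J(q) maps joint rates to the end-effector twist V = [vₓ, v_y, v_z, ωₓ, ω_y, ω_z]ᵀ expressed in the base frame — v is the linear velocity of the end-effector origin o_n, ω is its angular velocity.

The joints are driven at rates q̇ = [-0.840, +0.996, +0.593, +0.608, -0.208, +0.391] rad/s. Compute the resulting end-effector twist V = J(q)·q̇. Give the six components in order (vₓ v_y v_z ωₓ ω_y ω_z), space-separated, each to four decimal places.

1.7792 0.0754 -0.9293 -1.3148 -0.5276 -1.1803

o_n = [-0.4414, 1.3906, -0.2679]
J₁: ẑ×o_n = [-1.3906, -0.4414, 0.0000], ω = ẑ
J2: z=[-0.9336, -0.3584, 0.0000] o=[-0.2437, 0.6348, 0.0000] → [0.0960, -0.2501, -0.7764, -0.9336, -0.3584, 0.0000]
J3: z=[-0.9336, -0.3584, 0.0000] o=[-0.5484, 0.8425, -0.2122] → [0.0199, -0.0519, -0.4733, -0.9336, -0.3584, 0.0000]
J4: z=[-0.2106, 0.5487, -0.8090] o=[-0.5821, 0.3443, -0.5414] → [0.9965, -0.0561, -0.2976, -0.2106, 0.5487, -0.8090]
J5: z=[-0.2407, 0.7730, 0.5870] o=[-0.7242, 0.2966, -0.5368] → [-0.4343, 0.2307, -0.4819, -0.2407, 0.7730, 0.5870]
J6: z=[0.6308, -0.3351, 0.6999] o=[-0.7366, 0.7144, -0.3255] → [-0.4925, 0.1702, 0.5254, 0.6308, -0.3351, 0.6999]
V = J·q̇ = [1.7792, 0.0754, -0.9293, -1.3148, -0.5276, -1.1803]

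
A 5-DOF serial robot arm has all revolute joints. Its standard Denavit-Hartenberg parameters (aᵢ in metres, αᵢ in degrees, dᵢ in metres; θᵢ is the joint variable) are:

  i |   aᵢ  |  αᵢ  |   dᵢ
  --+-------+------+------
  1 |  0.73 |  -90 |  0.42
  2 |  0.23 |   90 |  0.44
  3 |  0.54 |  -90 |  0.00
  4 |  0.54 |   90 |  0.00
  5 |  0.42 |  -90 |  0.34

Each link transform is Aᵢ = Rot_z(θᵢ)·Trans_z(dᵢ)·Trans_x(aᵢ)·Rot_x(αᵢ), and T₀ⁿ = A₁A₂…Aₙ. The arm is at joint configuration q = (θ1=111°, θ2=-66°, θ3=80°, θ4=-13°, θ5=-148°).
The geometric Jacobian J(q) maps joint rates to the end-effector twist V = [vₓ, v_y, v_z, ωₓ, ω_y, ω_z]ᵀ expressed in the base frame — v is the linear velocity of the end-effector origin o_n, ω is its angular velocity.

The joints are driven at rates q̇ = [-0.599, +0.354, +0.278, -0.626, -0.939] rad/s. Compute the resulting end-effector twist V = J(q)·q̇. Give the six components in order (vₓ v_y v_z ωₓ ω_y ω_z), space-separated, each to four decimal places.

o_n = [-1.1869, 0.2060, 1.0839]
J₁: ẑ×o_n = [-0.2060, -1.1869, 0.0000], ω = ẑ
J2: z=[-0.9336, -0.3584, 0.0000] o=[-0.2616, 0.6815, 0.4200] → [-0.2379, 0.6198, 0.1123, -0.9336, -0.3584, 0.0000]
J3: z=[0.3274, -0.8529, 0.4067] o=[-0.7059, 0.6112, 0.6301] → [-0.2222, -0.3442, -0.5428, 0.3274, -0.8529, 0.4067]
J4: z=[-0.0186, -0.4362, -0.8997] o=[-1.2161, 0.4562, 0.7158] → [-0.3856, -0.0194, 0.0174, -0.0186, -0.4362, -0.8997]
J5: z=[0.5315, -0.7665, 0.3606] o=[-1.6734, 0.2016, 0.8487] → [-0.1819, 0.0504, 0.3752, 0.5315, -0.7665, 0.3606]
V = J·q̇ = [0.3896, 0.7995, -0.4743, -0.7269, 0.6288, -0.2614]

0.3896 0.7995 -0.4743 -0.7269 0.6288 -0.2614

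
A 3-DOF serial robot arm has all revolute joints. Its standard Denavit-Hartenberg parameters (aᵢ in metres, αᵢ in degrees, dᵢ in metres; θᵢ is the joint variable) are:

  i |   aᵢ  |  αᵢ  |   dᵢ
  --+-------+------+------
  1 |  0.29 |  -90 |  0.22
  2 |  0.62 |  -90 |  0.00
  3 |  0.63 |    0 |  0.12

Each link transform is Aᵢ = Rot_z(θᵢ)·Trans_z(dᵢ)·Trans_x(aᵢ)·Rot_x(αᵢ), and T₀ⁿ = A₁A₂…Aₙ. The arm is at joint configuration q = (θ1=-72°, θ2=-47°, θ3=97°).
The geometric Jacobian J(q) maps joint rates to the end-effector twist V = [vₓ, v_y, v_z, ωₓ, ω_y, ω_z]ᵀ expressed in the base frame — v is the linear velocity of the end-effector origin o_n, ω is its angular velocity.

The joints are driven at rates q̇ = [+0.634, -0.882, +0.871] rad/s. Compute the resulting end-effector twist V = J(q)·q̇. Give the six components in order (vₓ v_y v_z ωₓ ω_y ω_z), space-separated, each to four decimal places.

o_n = [-0.3635, -0.9048, 0.5354]
J₁: ẑ×o_n = [0.9048, -0.3635, 0.0000], ω = ẑ
J2: z=[0.9511, 0.3090, 0.0000] o=[0.0896, -0.2758, 0.2200] → [0.0975, -0.3000, -0.4582, 0.9511, 0.3090, 0.0000]
J3: z=[0.2260, -0.6956, -0.6820] o=[0.2203, -0.6780, 0.6734] → [-0.0588, 0.4293, -0.4573, 0.2260, -0.6956, -0.6820]
V = J·q̇ = [0.4365, 0.4081, 0.0058, -0.6420, -0.8784, 0.0400]

0.4365 0.4081 0.0058 -0.6420 -0.8784 0.0400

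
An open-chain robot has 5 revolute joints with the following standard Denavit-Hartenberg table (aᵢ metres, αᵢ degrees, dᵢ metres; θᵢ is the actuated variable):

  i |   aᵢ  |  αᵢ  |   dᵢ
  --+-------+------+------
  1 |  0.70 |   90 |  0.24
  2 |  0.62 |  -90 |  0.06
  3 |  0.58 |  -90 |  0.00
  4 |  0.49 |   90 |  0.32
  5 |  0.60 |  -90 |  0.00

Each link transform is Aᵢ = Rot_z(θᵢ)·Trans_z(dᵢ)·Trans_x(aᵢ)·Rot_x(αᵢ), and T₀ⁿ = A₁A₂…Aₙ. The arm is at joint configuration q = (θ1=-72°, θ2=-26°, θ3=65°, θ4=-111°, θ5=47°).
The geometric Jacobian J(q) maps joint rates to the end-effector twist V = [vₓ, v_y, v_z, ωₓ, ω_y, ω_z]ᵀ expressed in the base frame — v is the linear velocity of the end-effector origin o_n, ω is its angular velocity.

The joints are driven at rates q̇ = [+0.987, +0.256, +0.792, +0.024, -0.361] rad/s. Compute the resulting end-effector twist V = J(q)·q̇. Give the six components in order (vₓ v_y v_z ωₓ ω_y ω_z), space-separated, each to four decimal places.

0.2334 1.0183 0.3841 0.2150 -0.4689 1.7622

o_n = [0.8116, -0.8982, 0.9764]
J₁: ẑ×o_n = [0.8982, 0.8116, -0.0000], ω = ẑ
J2: z=[-0.9511, -0.3090, 0.0000] o=[0.2163, -0.6657, 0.2400] → [-0.2276, 0.7004, 0.4050, -0.9511, -0.3090, 0.0000]
J3: z=[0.1355, -0.4169, 0.8988] o=[0.3314, -1.2143, -0.0318] → [-0.7044, 0.2950, 0.2430, 0.1355, -0.4169, 0.8988]
J4: z=[0.1502, 0.9053, 0.3973] o=[0.8995, -1.2613, -0.1392] → [0.8658, -0.2025, 0.1341, 0.1502, 0.9053, 0.3973]
J5: z=[-0.9628, 0.2252, -0.1491] o=[0.8375, -1.1481, 0.4316] → [0.1600, 0.5285, -0.2348, -0.9628, 0.2252, -0.1491]
V = J·q̇ = [0.2334, 1.0183, 0.3841, 0.2150, -0.4689, 1.7622]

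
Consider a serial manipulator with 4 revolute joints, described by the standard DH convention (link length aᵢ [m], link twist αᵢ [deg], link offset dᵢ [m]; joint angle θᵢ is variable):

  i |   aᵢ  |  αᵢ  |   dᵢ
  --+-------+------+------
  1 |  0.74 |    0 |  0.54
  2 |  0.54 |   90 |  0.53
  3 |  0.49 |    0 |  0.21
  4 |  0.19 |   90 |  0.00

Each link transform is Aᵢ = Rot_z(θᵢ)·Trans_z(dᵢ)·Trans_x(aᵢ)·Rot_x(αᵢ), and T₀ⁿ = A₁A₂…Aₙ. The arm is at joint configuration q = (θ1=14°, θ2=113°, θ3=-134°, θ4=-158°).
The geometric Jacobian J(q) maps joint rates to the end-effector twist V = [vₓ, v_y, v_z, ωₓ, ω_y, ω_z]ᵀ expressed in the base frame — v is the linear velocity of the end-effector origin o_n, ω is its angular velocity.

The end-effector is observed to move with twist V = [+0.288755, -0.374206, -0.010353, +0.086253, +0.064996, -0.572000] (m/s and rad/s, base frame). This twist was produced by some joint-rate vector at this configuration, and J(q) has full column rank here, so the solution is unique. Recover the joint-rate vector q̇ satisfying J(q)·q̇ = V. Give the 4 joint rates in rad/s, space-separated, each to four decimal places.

-0.5170 -0.0550 0.0530 0.0550

o_n = [0.7228, 0.5217, 0.8937]
J₁: ẑ×o_n = [-0.5217, 0.7228, 0.0000], ω = ẑ
J2: z=[0.0000, 0.0000, 1.0000] o=[0.7180, 0.1790, 0.5400] → [-0.3426, 0.0047, 0.0000, 0.0000, 0.0000, 1.0000]
J3: z=[0.7986, 0.6018, 0.0000] o=[0.3930, 0.6103, 1.0700] → [-0.1061, 0.1408, -0.2692, 0.7986, 0.6018, 0.0000]
J4: z=[0.7986, 0.6018, 0.0000] o=[0.7656, 0.4648, 0.7175] → [0.1060, -0.1407, 0.0712, 0.7986, 0.6018, 0.0000]
q̇ = J⁺·V = [-0.5170, -0.0550, 0.0530, 0.0550]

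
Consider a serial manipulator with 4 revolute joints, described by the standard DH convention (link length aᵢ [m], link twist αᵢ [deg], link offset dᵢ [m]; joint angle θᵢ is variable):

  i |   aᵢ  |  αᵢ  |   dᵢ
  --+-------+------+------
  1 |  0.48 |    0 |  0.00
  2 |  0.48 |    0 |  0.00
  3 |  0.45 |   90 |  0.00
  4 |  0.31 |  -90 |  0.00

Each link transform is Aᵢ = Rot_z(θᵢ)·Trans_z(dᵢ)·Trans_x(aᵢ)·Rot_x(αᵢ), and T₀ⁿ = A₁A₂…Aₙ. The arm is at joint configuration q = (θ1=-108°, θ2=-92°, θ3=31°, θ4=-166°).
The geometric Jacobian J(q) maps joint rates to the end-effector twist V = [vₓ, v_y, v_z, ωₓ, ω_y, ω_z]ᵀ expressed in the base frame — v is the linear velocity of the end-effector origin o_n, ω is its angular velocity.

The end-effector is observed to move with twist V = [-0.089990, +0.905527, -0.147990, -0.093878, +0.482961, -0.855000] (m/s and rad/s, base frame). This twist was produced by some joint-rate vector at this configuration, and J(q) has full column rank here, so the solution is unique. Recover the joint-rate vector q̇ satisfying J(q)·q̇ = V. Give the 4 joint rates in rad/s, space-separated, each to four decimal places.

-0.6190 -0.9230 0.6870 0.4920

o_n = [-0.7458, -0.3208, -0.0750]
J₁: ẑ×o_n = [0.3208, -0.7458, 0.0000], ω = ẑ
J2: z=[0.0000, 0.0000, 1.0000] o=[-0.1483, -0.4565, 0.0000] → [-0.1357, -0.5975, 0.0000, 0.0000, 0.0000, 1.0000]
J3: z=[0.0000, 0.0000, 1.0000] o=[-0.5994, -0.2923, 0.0000] → [0.0285, -0.1465, 0.0000, 0.0000, 0.0000, 1.0000]
J4: z=[-0.1908, 0.9816, 0.0000] o=[-1.0411, -0.3782, 0.0000] → [-0.0736, -0.0143, -0.3008, -0.1908, 0.9816, 0.0000]
q̇ = J⁺·V = [-0.6190, -0.9230, 0.6870, 0.4920]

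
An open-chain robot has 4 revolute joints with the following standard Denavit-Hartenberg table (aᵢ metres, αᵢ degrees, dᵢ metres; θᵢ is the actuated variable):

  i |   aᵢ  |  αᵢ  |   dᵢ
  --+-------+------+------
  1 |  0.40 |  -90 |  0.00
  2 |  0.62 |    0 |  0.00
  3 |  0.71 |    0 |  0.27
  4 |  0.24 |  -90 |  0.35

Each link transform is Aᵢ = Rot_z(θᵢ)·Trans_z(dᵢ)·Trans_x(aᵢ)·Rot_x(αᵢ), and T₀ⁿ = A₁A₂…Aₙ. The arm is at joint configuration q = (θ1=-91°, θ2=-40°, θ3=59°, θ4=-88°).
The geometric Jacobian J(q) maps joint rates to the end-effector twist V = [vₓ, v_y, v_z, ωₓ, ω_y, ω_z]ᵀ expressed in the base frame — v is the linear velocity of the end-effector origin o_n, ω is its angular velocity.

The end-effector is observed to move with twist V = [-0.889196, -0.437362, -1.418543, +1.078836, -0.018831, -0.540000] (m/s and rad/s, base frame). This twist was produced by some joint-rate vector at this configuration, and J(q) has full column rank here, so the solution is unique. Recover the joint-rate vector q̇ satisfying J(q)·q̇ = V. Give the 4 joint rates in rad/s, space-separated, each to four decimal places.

-0.5400 0.5920 0.9640 -0.4770

o_n = [0.5914, -1.6428, 0.3914]
J₁: ẑ×o_n = [1.6428, 0.5914, -0.0000], ω = ẑ
J2: z=[0.9998, -0.0175, 0.0000] o=[-0.0070, -0.3999, 0.0000] → [-0.0068, -0.3914, -1.2323, 0.9998, -0.0175, 0.0000]
J3: z=[0.9998, -0.0175, 0.0000] o=[-0.0153, -0.8748, 0.3985] → [0.0001, 0.0071, -0.7573, 0.9998, -0.0175, 0.0000]
J4: z=[0.9998, -0.0175, 0.0000] o=[0.2430, -1.5507, 0.1674] → [-0.0039, -0.2240, -0.0860, 0.9998, -0.0175, 0.0000]
q̇ = J⁺·V = [-0.5400, 0.5920, 0.9640, -0.4770]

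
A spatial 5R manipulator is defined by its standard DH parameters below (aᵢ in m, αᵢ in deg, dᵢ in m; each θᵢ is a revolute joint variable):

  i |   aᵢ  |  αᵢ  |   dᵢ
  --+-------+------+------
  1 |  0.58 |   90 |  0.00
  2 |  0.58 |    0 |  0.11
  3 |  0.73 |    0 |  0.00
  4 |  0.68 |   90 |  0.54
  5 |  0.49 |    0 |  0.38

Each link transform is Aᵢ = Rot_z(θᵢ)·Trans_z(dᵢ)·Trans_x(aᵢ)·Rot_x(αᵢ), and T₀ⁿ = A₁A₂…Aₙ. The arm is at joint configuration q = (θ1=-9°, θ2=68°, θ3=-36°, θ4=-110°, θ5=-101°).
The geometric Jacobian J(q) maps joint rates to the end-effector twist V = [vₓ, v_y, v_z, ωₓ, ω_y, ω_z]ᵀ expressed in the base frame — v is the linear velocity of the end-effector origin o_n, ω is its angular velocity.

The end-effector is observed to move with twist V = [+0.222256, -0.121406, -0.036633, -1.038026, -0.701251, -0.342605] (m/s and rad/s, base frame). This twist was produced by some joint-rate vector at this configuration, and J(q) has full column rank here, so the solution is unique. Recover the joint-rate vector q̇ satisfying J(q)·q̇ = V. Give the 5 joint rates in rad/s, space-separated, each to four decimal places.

-0.1480 0.0060 0.9890 -0.1400 0.9360

o_n = [1.1258, -0.3494, 0.2719]
J₁: ẑ×o_n = [0.3494, 1.1258, -0.0000], ω = ẑ
J2: z=[-0.1564, -0.9877, 0.0000] o=[0.5729, -0.0907, 0.0000] → [-0.2686, 0.0425, 0.5866, -0.1564, -0.9877, 0.0000]
J3: z=[-0.1564, -0.9877, 0.0000] o=[0.7702, -0.2334, 0.5378] → [0.2626, -0.0416, 0.3693, -0.1564, -0.9877, 0.0000]
J4: z=[-0.1564, -0.9877, 0.0000] o=[1.3817, -0.3302, 0.9246] → [0.6447, -0.1021, -0.2498, -0.1564, -0.9877, 0.0000]
J5: z=[-0.9661, 0.1530, -0.2079] o=[1.4369, -0.8857, 0.2595] → [0.1134, 0.0767, -0.4705, -0.9661, 0.1530, -0.2079]
q̇ = J⁺·V = [-0.1480, 0.0060, 0.9890, -0.1400, 0.9360]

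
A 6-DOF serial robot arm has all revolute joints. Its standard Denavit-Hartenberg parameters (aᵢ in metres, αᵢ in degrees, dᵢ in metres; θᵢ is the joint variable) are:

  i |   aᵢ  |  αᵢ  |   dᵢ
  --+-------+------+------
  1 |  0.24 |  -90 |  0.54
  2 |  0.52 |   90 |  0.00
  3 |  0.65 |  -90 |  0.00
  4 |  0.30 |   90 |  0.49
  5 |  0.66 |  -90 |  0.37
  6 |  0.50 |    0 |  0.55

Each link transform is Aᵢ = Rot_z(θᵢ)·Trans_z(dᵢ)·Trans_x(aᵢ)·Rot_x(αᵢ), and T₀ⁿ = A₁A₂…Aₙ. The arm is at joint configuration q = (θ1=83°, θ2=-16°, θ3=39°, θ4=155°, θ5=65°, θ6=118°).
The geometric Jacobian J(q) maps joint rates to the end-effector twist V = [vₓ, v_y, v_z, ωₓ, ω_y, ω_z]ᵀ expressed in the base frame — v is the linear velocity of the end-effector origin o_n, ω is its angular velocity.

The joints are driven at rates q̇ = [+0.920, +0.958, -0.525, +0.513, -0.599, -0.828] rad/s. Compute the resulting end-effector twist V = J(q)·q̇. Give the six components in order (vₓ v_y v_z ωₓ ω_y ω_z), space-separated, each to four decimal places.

-0.7930 -0.9777 -0.3301 -0.5806 -0.6474 0.4041

o_n = [-1.1883, 0.6752, 0.6974]
J₁: ẑ×o_n = [-0.6752, -1.1883, 0.0000], ω = ẑ
J2: z=[-0.9925, 0.1219, 0.0000] o=[0.0292, 0.2382, 0.5400] → [0.0192, 0.1563, -0.2853, -0.9925, 0.1219, 0.0000]
J3: z=[-0.0336, -0.2736, 0.9613] o=[0.0902, 0.7343, 0.6833] → [0.0530, -1.2284, -0.3478, -0.0336, -0.2736, 0.9613]
J4: z=[-0.8451, -0.5057, -0.1735] o=[-0.2567, 1.2661, 0.8226] → [-0.0392, 0.0559, 0.0283, -0.8451, -0.5057, -0.1735]
J5: z=[-0.1951, 0.5937, -0.7807] o=[-0.5214, 0.8306, 0.5575] → [-0.0382, 0.5479, 0.4262, -0.1951, 0.5937, -0.7807]
J6: z=[-0.8083, 0.3535, 0.4708] o=[-0.9602, 0.5732, -0.0026] → [0.1995, 0.4585, -0.0018, -0.8083, 0.3535, 0.4708]
V = J·q̇ = [-0.7930, -0.9777, -0.3301, -0.5806, -0.6474, 0.4041]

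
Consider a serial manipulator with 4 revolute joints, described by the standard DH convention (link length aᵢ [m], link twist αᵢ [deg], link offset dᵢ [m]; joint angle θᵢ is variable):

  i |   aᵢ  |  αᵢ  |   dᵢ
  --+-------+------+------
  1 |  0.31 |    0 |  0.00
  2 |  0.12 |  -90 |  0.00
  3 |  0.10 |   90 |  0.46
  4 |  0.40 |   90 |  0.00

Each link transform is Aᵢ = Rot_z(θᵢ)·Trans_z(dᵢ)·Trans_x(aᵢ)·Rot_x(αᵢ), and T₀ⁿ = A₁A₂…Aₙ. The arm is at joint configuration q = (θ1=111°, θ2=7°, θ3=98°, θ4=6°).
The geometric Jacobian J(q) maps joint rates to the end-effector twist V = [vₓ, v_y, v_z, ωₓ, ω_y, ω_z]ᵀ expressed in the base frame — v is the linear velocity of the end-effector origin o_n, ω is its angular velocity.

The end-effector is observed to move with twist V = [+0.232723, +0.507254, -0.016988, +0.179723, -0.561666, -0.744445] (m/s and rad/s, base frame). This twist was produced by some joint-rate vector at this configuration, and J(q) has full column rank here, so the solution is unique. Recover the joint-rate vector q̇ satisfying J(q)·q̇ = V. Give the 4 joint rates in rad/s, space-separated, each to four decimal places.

o_n = [-0.5780, 0.0986, -0.4930]
J₁: ẑ×o_n = [-0.0986, -0.5780, 0.0000], ω = ẑ
J2: z=[0.0000, 0.0000, 1.0000] o=[-0.1111, 0.2894, 0.0000] → [0.1908, -0.4669, 0.0000, 0.0000, 0.0000, 1.0000]
J3: z=[-0.8829, -0.4695, 0.0000] o=[-0.1674, 0.3954, 0.0000] → [0.2314, -0.4353, 0.0693, -0.8829, -0.4695, 0.0000]
J4: z=[-0.4649, 0.8744, -0.1392] o=[-0.5671, 0.1671, -0.0990] → [-0.3540, -0.1816, 0.0414, -0.4649, 0.8744, -0.1392]
q̇ = J⁺·V = [-0.5480, -0.2780, 0.1050, -0.5860]

-0.5480 -0.2780 0.1050 -0.5860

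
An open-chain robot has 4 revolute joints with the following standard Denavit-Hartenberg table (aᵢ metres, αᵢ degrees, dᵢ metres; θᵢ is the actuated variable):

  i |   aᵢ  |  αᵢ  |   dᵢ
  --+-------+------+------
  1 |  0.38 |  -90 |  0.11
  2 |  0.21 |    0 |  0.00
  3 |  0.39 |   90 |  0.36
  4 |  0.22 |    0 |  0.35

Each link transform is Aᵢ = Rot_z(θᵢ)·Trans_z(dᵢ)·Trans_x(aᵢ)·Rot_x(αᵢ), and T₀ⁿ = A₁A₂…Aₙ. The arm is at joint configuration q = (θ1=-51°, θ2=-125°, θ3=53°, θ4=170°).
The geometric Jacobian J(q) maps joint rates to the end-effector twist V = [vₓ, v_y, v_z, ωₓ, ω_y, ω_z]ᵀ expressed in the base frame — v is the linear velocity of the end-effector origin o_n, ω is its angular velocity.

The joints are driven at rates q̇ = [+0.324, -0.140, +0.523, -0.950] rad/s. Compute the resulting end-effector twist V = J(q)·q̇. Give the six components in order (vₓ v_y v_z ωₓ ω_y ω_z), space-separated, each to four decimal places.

0.1315 0.1545 0.1246 0.8662 -0.4611 0.0304

o_n = [0.2970, 0.2659, 0.5550]
J₁: ẑ×o_n = [-0.2659, 0.2970, 0.0000], ω = ẑ
J2: z=[0.7771, 0.6293, 0.0000] o=[0.2391, -0.2953, 0.1100] → [0.2801, -0.3459, 0.3998, 0.7771, 0.6293, 0.0000]
J3: z=[0.7771, 0.6293, 0.0000] o=[0.1633, -0.2017, 0.2820] → [0.1718, -0.2122, 0.2793, 0.7771, 0.6293, 0.0000]
J4: z=[-0.5985, 0.7391, 0.3090] o=[0.5190, -0.0688, 0.6529] → [-0.1758, -0.1272, -0.0363, -0.5985, 0.7391, 0.3090]
V = J·q̇ = [0.1315, 0.1545, 0.1246, 0.8662, -0.4611, 0.0304]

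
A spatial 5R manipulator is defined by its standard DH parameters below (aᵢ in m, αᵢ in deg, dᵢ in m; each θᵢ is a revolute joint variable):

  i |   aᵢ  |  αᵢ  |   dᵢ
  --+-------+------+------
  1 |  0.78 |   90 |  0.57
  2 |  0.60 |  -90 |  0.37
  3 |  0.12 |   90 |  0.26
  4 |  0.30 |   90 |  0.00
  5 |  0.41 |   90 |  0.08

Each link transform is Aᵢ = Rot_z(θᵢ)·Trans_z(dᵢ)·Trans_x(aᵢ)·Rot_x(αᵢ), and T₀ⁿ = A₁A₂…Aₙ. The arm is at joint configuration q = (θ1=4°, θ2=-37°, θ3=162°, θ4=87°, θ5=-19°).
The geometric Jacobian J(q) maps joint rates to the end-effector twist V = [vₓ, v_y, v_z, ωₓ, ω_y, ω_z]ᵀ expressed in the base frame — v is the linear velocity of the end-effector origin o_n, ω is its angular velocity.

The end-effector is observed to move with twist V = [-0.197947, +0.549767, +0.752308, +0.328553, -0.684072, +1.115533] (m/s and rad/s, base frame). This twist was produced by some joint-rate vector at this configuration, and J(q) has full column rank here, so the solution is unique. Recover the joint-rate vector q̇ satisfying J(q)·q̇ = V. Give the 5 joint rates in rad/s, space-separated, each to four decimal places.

o_n = [1.6400, -0.3104, 1.1215]
J₁: ẑ×o_n = [0.3104, 1.6400, -0.0000], ω = ẑ
J2: z=[0.0698, -0.9976, 0.0000] o=[0.7781, 0.0544, 0.5700] → [-0.5501, -0.0385, 0.8343, 0.0698, -0.9976, 0.0000]
J3: z=[0.6003, 0.0420, 0.7986] o=[1.2819, -0.2813, 0.2089] → [0.0616, -0.2619, -0.0325, 0.6003, 0.0420, 0.7986]
J4: z=[0.1798, 0.9660, -0.1860] o=[1.3445, -0.2397, 0.4852] → [0.6014, -0.1694, -0.2981, 0.1798, 0.9660, -0.1860]
J5: z=[-0.8096, 0.2527, 0.5298] o=[1.5121, -0.2231, 0.7335] → [0.1443, 0.3818, 0.0384, -0.8096, 0.2527, 0.5298]
q̇ = J⁺·V = [0.4350, 0.9960, 0.7260, 0.2190, 0.2670]

0.4350 0.9960 0.7260 0.2190 0.2670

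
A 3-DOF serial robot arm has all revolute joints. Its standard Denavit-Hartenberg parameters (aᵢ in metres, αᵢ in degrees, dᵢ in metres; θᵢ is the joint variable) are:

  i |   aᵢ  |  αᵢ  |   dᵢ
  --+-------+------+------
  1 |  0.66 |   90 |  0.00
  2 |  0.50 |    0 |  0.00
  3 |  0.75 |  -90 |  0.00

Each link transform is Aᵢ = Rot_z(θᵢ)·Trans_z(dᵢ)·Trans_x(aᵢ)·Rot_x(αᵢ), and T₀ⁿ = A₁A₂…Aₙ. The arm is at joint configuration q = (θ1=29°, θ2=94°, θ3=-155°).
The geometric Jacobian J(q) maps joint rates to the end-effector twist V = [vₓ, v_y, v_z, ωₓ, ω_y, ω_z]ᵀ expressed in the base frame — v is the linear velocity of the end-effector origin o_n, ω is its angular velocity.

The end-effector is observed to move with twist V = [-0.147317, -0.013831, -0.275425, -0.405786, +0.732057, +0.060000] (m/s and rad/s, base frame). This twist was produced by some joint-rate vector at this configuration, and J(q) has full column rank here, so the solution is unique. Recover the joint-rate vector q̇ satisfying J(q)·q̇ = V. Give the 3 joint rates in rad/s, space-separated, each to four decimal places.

o_n = [0.8648, 0.4793, -0.1572]
J₁: ẑ×o_n = [-0.4793, 0.8648, 0.0000], ω = ẑ
J2: z=[0.4848, -0.8746, 0.0000] o=[0.5772, 0.3200, 0.0000] → [0.1375, 0.0762, 0.3287, 0.4848, -0.8746, 0.0000]
J3: z=[0.4848, -0.8746, 0.0000] o=[0.5467, 0.3031, 0.4988] → [0.5737, 0.3180, 0.3636, 0.4848, -0.8746, 0.0000]
q̇ = J⁺·V = [0.0600, -0.8290, -0.0080]

0.0600 -0.8290 -0.0080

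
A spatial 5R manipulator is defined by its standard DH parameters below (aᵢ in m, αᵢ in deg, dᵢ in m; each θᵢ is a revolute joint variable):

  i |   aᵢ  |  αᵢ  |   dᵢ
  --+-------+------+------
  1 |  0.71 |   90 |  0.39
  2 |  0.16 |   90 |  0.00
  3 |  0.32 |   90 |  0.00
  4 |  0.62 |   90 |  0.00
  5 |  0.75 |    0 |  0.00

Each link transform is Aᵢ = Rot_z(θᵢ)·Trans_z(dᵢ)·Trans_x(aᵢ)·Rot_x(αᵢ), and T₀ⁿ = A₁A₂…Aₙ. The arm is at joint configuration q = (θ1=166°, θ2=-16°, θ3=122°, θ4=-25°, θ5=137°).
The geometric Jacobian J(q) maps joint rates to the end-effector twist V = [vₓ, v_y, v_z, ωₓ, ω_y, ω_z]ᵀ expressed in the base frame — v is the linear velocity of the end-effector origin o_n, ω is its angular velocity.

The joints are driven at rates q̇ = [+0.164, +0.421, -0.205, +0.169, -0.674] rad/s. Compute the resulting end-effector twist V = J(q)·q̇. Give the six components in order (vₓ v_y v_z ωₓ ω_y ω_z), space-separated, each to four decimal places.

-0.3550 0.3347 0.2170 0.2976 0.7009 -0.2240

o_n = [-0.9161, 0.8441, 0.3116]
J₁: ẑ×o_n = [-0.8441, -0.9161, 0.0000], ω = ẑ
J2: z=[0.2419, 0.9703, 0.0000] o=[-0.6889, 0.1718, 0.3900] → [-0.0761, 0.0190, 0.3831, 0.2419, 0.9703, 0.0000]
J3: z=[0.2674, -0.0667, -0.9613] o=[-0.8381, 0.2090, 0.3459] → [0.6128, 0.0841, 0.1647, 0.2674, -0.0667, -0.9613]
J4: z=[-0.6628, 0.7114, -0.2338] o=[-0.6143, 0.4329, 0.3926] → [0.0385, 0.0168, -0.0579, -0.6628, 0.7114, -0.2338]
J5: z=[-0.5380, -0.2352, 0.8095] o=[-0.2914, 0.8435, 0.7266] → [0.0971, -0.7290, -0.1473, -0.5380, -0.2352, 0.8095]
V = J·q̇ = [-0.3550, 0.3347, 0.2170, 0.2976, 0.7009, -0.2240]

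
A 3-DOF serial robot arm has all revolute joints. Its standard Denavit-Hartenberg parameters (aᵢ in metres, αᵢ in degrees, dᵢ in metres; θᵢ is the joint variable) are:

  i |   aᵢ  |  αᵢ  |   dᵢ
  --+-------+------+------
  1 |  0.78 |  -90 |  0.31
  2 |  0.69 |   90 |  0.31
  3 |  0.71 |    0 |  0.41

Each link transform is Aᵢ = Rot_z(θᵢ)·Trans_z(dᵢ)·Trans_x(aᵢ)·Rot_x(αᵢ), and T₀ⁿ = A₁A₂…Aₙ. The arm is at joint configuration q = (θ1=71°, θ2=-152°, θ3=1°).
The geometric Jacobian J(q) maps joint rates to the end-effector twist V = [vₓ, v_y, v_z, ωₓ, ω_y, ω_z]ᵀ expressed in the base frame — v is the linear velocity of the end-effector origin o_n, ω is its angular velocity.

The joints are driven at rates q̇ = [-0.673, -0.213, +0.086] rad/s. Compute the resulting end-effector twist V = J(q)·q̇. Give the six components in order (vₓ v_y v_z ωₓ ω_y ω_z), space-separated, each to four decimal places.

o_n = [-0.5160, -0.5082, 0.6052]
J₁: ẑ×o_n = [0.5082, -0.5160, 0.0000], ω = ẑ
J2: z=[-0.9455, 0.3256, 0.0000] o=[0.2539, 0.7375, 0.3100] → [0.0961, 0.2791, 1.4285, -0.9455, 0.3256, 0.0000]
J3: z=[-0.1528, -0.4439, -0.8829] o=[-0.2375, 0.2624, 0.6339] → [-0.6677, 0.2415, -0.0058, -0.1528, -0.4439, -0.8829]
V = J·q̇ = [-0.4199, 0.3086, -0.3048, 0.1883, -0.1075, -0.7489]

-0.4199 0.3086 -0.3048 0.1883 -0.1075 -0.7489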